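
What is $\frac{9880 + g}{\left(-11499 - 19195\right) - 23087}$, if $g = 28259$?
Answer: $- \frac{12713}{17927} \approx -0.70915$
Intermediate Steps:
$\frac{9880 + g}{\left(-11499 - 19195\right) - 23087} = \frac{9880 + 28259}{\left(-11499 - 19195\right) - 23087} = \frac{38139}{-30694 - 23087} = \frac{38139}{-53781} = 38139 \left(- \frac{1}{53781}\right) = - \frac{12713}{17927}$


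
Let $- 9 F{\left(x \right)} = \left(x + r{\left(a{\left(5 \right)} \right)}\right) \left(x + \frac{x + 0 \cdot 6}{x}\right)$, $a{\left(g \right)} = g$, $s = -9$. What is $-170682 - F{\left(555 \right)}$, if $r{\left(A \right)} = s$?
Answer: $- \frac{410854}{3} \approx -1.3695 \cdot 10^{5}$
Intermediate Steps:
$r{\left(A \right)} = -9$
$F{\left(x \right)} = - \frac{\left(1 + x\right) \left(-9 + x\right)}{9}$ ($F{\left(x \right)} = - \frac{\left(x - 9\right) \left(x + \frac{x + 0 \cdot 6}{x}\right)}{9} = - \frac{\left(-9 + x\right) \left(x + \frac{x + 0}{x}\right)}{9} = - \frac{\left(-9 + x\right) \left(x + \frac{x}{x}\right)}{9} = - \frac{\left(-9 + x\right) \left(x + 1\right)}{9} = - \frac{\left(-9 + x\right) \left(1 + x\right)}{9} = - \frac{\left(1 + x\right) \left(-9 + x\right)}{9}$)
$-170682 - F{\left(555 \right)} = -170682 - \left(1 - \frac{555^{2}}{9} + \frac{8}{9} \cdot 555\right) = -170682 - \left(1 - 34225 + \frac{1480}{3}\right) = -170682 - - \frac{101192}{3} = -170682 + \frac{101192}{3} = - \frac{410854}{3}$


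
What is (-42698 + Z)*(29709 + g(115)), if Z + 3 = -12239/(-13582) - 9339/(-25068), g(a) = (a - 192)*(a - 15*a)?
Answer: -372367508784355409/56745596 ≈ -6.5621e+9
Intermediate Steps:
g(a) = -14*a*(-192 + a) (g(a) = (-192 + a)*(-14*a) = -14*a*(-192 + a))
Z = -97961863/56745596 (Z = -3 + (-12239/(-13582) - 9339/(-25068)) = -3 + (-12239*(-1/13582) - 9339*(-1/25068)) = -3 + (12239/13582 + 3113/8356) = -3 + 72274925/56745596 = -97961863/56745596 ≈ -1.7263)
(-42698 + Z)*(29709 + g(115)) = (-42698 - 97961863/56745596)*(29709 + 14*115*(192 - 1*115)) = -2423021419871*(29709 + 14*115*(192 - 115))/56745596 = -2423021419871*(29709 + 14*115*77)/56745596 = -2423021419871*(29709 + 123970)/56745596 = -2423021419871/56745596*153679 = -372367508784355409/56745596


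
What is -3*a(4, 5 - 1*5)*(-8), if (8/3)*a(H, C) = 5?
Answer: 45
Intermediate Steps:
a(H, C) = 15/8 (a(H, C) = (3/8)*5 = 15/8)
-3*a(4, 5 - 1*5)*(-8) = -3*15/8*(-8) = -45/8*(-8) = 45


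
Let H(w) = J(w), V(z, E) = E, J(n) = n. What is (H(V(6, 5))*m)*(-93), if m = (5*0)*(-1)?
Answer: 0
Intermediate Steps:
H(w) = w
m = 0 (m = 0*(-1) = 0)
(H(V(6, 5))*m)*(-93) = (5*0)*(-93) = 0*(-93) = 0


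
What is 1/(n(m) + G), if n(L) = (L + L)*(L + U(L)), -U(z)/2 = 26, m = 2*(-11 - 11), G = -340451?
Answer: -1/332003 ≈ -3.0120e-6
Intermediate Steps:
m = -44 (m = 2*(-22) = -44)
U(z) = -52 (U(z) = -2*26 = -52)
n(L) = 2*L*(-52 + L) (n(L) = (L + L)*(L - 52) = (2*L)*(-52 + L) = 2*L*(-52 + L))
1/(n(m) + G) = 1/(2*(-44)*(-52 - 44) - 340451) = 1/(2*(-44)*(-96) - 340451) = 1/(8448 - 340451) = 1/(-332003) = -1/332003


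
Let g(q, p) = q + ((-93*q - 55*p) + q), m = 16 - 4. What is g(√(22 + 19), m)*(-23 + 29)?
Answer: -3960 - 546*√41 ≈ -7456.1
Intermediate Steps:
m = 12
g(q, p) = -91*q - 55*p (g(q, p) = q + (-92*q - 55*p) = -91*q - 55*p)
g(√(22 + 19), m)*(-23 + 29) = (-91*√(22 + 19) - 55*12)*(-23 + 29) = (-91*√41 - 660)*6 = (-660 - 91*√41)*6 = -3960 - 546*√41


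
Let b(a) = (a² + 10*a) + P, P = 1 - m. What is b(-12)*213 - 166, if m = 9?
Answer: 3242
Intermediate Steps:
P = -8 (P = 1 - 1*9 = 1 - 9 = -8)
b(a) = -8 + a² + 10*a (b(a) = (a² + 10*a) - 8 = -8 + a² + 10*a)
b(-12)*213 - 166 = (-8 + (-12)² + 10*(-12))*213 - 166 = (-8 + 144 - 120)*213 - 166 = 16*213 - 166 = 3408 - 166 = 3242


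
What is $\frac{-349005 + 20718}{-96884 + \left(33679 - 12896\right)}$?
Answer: $\frac{109429}{25367} \approx 4.3138$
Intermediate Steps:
$\frac{-349005 + 20718}{-96884 + \left(33679 - 12896\right)} = - \frac{328287}{-96884 + 20783} = - \frac{328287}{-76101} = \left(-328287\right) \left(- \frac{1}{76101}\right) = \frac{109429}{25367}$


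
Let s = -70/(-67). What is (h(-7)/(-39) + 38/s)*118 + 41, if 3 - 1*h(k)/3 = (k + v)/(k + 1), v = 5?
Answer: 5881271/1365 ≈ 4308.6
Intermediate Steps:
s = 70/67 (s = -70*(-1/67) = 70/67 ≈ 1.0448)
h(k) = 9 - 3*(5 + k)/(1 + k) (h(k) = 9 - 3*(k + 5)/(k + 1) = 9 - 3*(5 + k)/(1 + k))
(h(-7)/(-39) + 38/s)*118 + 41 = ((6*(-1 - 7)/(1 - 7))/(-39) + 38/(70/67))*118 + 41 = ((6*(-8)/(-6))*(-1/39) + 38*(67/70))*118 + 41 = ((6*(-1/6)*(-8))*(-1/39) + 1273/35)*118 + 41 = (8*(-1/39) + 1273/35)*118 + 41 = (-8/39 + 1273/35)*118 + 41 = (49367/1365)*118 + 41 = 5825306/1365 + 41 = 5881271/1365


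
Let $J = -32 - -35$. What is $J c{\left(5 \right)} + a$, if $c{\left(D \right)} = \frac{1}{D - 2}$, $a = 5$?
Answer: $6$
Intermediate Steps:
$J = 3$ ($J = -32 + 35 = 3$)
$c{\left(D \right)} = \frac{1}{-2 + D}$
$J c{\left(5 \right)} + a = \frac{3}{-2 + 5} + 5 = \frac{3}{3} + 5 = 3 \cdot \frac{1}{3} + 5 = 1 + 5 = 6$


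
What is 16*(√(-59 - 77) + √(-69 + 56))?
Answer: 16*I*(√13 + 2*√34) ≈ 244.28*I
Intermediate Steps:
16*(√(-59 - 77) + √(-69 + 56)) = 16*(√(-136) + √(-13)) = 16*(2*I*√34 + I*√13) = 16*(I*√13 + 2*I*√34) = 16*I*√13 + 32*I*√34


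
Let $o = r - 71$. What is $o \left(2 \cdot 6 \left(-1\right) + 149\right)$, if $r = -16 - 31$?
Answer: $-16166$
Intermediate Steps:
$r = -47$
$o = -118$ ($o = -47 - 71 = -118$)
$o \left(2 \cdot 6 \left(-1\right) + 149\right) = - 118 \left(2 \cdot 6 \left(-1\right) + 149\right) = - 118 \left(12 \left(-1\right) + 149\right) = - 118 \left(-12 + 149\right) = \left(-118\right) 137 = -16166$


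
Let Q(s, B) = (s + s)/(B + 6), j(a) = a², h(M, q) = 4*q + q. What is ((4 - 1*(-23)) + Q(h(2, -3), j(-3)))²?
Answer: 625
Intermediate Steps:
h(M, q) = 5*q
Q(s, B) = 2*s/(6 + B) (Q(s, B) = (2*s)/(6 + B) = 2*s/(6 + B))
((4 - 1*(-23)) + Q(h(2, -3), j(-3)))² = ((4 - 1*(-23)) + 2*(5*(-3))/(6 + (-3)²))² = ((4 + 23) + 2*(-15)/(6 + 9))² = (27 + 2*(-15)/15)² = (27 + 2*(-15)*(1/15))² = (27 - 2)² = 25² = 625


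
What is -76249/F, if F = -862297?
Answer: 76249/862297 ≈ 0.088425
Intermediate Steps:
-76249/F = -76249/(-862297) = -76249*(-1/862297) = 76249/862297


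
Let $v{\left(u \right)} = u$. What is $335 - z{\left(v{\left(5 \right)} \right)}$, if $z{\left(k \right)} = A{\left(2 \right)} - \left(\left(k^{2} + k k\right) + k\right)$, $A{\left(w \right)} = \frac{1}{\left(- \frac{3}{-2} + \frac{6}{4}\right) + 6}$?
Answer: $\frac{3509}{9} \approx 389.89$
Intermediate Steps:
$A{\left(w \right)} = \frac{1}{9}$ ($A{\left(w \right)} = \frac{1}{\left(\left(-3\right) \left(- \frac{1}{2}\right) + 6 \cdot \frac{1}{4}\right) + 6} = \frac{1}{\left(\frac{3}{2} + \frac{3}{2}\right) + 6} = \frac{1}{3 + 6} = \frac{1}{9}$)
$z{\left(k \right)} = \frac{1}{9} - k - 2 k^{2}$ ($z{\left(k \right)} = \frac{1}{9} - \left(\left(k^{2} + k k\right) + k\right) = \frac{1}{9} - \left(\left(k^{2} + k^{2}\right) + k\right) = \frac{1}{9} - \left(2 k^{2} + k\right) = \frac{1}{9} - \left(k + 2 k^{2}\right) = \frac{1}{9} - k - 2 k^{2}$)
$335 - z{\left(v{\left(5 \right)} \right)} = 335 - \left(\frac{1}{9} - 5 - 2 \cdot 5^{2}\right) = 335 - \left(\frac{1}{9} - 5 - 50\right) = 335 - - \frac{494}{9} = 335 + \frac{494}{9} = \frac{3509}{9}$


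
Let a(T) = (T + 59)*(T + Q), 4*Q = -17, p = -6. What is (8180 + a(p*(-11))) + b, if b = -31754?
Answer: -63421/4 ≈ -15855.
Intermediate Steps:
Q = -17/4 (Q = (¼)*(-17) = -17/4 ≈ -4.2500)
a(T) = (59 + T)*(-17/4 + T) (a(T) = (T + 59)*(T - 17/4) = (59 + T)*(-17/4 + T))
(8180 + a(p*(-11))) + b = (8180 + (-1003/4 + (-6*(-11))² + 219*(-6*(-11))/4)) - 31754 = (8180 + (-1003/4 + 66² + (219/4)*66)) - 31754 = (8180 + (-1003/4 + 4356 + 7227/2)) - 31754 = (8180 + 30875/4) - 31754 = 63595/4 - 31754 = -63421/4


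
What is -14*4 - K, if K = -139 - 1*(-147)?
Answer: -64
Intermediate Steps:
K = 8 (K = -139 + 147 = 8)
-14*4 - K = -14*4 - 1*8 = -56 - 8 = -64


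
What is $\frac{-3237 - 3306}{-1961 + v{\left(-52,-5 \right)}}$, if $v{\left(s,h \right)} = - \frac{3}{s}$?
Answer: $\frac{340236}{101969} \approx 3.3367$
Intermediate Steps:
$\frac{-3237 - 3306}{-1961 + v{\left(-52,-5 \right)}} = \frac{-3237 - 3306}{-1961 - \frac{3}{-52}} = - \frac{6543}{-1961 - - \frac{3}{52}} = - \frac{6543}{-1961 + \frac{3}{52}} = - \frac{6543}{- \frac{101969}{52}} = \left(-6543\right) \left(- \frac{52}{101969}\right) = \frac{340236}{101969}$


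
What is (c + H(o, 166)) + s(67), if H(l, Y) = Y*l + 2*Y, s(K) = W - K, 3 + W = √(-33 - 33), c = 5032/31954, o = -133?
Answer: -348551716/15977 + I*√66 ≈ -21816.0 + 8.124*I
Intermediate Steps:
c = 2516/15977 (c = 5032*(1/31954) = 2516/15977 ≈ 0.15748)
W = -3 + I*√66 (W = -3 + √(-33 - 33) = -3 + √(-66) = -3 + I*√66 ≈ -3.0 + 8.124*I)
s(K) = -3 - K + I*√66 (s(K) = (-3 + I*√66) - K = -3 - K + I*√66)
H(l, Y) = 2*Y + Y*l
(c + H(o, 166)) + s(67) = (2516/15977 + 166*(2 - 133)) + (-3 - 1*67 + I*√66) = (2516/15977 + 166*(-131)) + (-3 - 67 + I*√66) = (2516/15977 - 21746) + (-70 + I*√66) = -347433326/15977 + (-70 + I*√66) = -348551716/15977 + I*√66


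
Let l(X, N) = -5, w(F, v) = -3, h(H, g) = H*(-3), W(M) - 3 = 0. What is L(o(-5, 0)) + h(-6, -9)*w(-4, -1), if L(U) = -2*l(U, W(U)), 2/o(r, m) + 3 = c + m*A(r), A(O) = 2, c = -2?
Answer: -44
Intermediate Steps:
W(M) = 3 (W(M) = 3 + 0 = 3)
h(H, g) = -3*H
o(r, m) = 2/(-5 + 2*m) (o(r, m) = 2/(-3 + (-2 + m*2)) = 2/(-3 + (-2 + 2*m)) = 2/(-5 + 2*m))
L(U) = 10 (L(U) = -2*(-5) = 10)
L(o(-5, 0)) + h(-6, -9)*w(-4, -1) = 10 - 3*(-6)*(-3) = 10 + 18*(-3) = 10 - 54 = -44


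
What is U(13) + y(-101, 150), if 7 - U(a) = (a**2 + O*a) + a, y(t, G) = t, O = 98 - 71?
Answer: -627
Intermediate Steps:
O = 27
U(a) = 7 - a**2 - 28*a (U(a) = 7 - ((a**2 + 27*a) + a) = 7 - (a**2 + 28*a) = 7 + (-a**2 - 28*a) = 7 - a**2 - 28*a)
U(13) + y(-101, 150) = (7 - 1*13**2 - 28*13) - 101 = (7 - 1*169 - 364) - 101 = (7 - 169 - 364) - 101 = -526 - 101 = -627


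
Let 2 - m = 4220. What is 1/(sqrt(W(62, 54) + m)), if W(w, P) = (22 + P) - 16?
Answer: -I*sqrt(462)/1386 ≈ -0.015508*I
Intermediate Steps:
W(w, P) = 6 + P
m = -4218 (m = 2 - 1*4220 = 2 - 4220 = -4218)
1/(sqrt(W(62, 54) + m)) = 1/(sqrt((6 + 54) - 4218)) = 1/(sqrt(60 - 4218)) = 1/(sqrt(-4158)) = 1/(3*I*sqrt(462)) = -I*sqrt(462)/1386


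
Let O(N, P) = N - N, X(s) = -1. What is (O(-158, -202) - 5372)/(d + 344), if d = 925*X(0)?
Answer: 5372/581 ≈ 9.2461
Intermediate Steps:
O(N, P) = 0
d = -925 (d = 925*(-1) = -925)
(O(-158, -202) - 5372)/(d + 344) = (0 - 5372)/(-925 + 344) = -5372/(-581) = -5372*(-1/581) = 5372/581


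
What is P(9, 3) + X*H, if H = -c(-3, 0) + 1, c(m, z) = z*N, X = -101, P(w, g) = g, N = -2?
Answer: -98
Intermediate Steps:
c(m, z) = -2*z (c(m, z) = z*(-2) = -2*z)
H = 1 (H = -(-2)*0 + 1 = -1*0 + 1 = 0 + 1 = 1)
P(9, 3) + X*H = 3 - 101*1 = 3 - 101 = -98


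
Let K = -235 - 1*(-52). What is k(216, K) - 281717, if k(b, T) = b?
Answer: -281501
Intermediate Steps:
K = -183 (K = -235 + 52 = -183)
k(216, K) - 281717 = 216 - 281717 = -281501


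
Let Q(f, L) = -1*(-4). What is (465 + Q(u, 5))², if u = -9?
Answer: 219961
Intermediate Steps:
Q(f, L) = 4
(465 + Q(u, 5))² = (465 + 4)² = 469² = 219961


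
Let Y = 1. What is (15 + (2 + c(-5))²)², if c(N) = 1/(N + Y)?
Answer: 83521/256 ≈ 326.25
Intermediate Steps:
c(N) = 1/(1 + N) (c(N) = 1/(N + 1) = 1/(1 + N))
(15 + (2 + c(-5))²)² = (15 + (2 + 1/(1 - 5))²)² = (15 + (2 + 1/(-4))²)² = (15 + (2 - ¼)²)² = (15 + (7/4)²)² = (15 + 49/16)² = (289/16)² = 83521/256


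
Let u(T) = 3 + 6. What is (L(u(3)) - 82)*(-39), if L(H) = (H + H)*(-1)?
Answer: 3900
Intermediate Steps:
u(T) = 9
L(H) = -2*H (L(H) = (2*H)*(-1) = -2*H)
(L(u(3)) - 82)*(-39) = (-2*9 - 82)*(-39) = (-18 - 82)*(-39) = -100*(-39) = 3900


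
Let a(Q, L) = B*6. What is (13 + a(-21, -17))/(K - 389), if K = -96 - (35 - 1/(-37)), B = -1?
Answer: -259/19241 ≈ -0.013461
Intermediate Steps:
K = -4848/37 (K = -96 - (35 - 1*(-1/37)) = -96 - (35 + 1/37) = -96 - 1*1296/37 = -96 - 1296/37 = -4848/37 ≈ -131.03)
a(Q, L) = -6 (a(Q, L) = -1*6 = -6)
(13 + a(-21, -17))/(K - 389) = (13 - 6)/(-4848/37 - 389) = 7/(-19241/37) = -37/19241*7 = -259/19241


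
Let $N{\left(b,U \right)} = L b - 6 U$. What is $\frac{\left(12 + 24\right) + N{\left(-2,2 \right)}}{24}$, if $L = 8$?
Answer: $\frac{1}{3} \approx 0.33333$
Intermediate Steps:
$N{\left(b,U \right)} = - 6 U + 8 b$ ($N{\left(b,U \right)} = 8 b - 6 U = - 6 U + 8 b$)
$\frac{\left(12 + 24\right) + N{\left(-2,2 \right)}}{24} = \frac{\left(12 + 24\right) + \left(\left(-6\right) 2 + 8 \left(-2\right)\right)}{24} = \left(36 - 28\right) \frac{1}{24} = 8 \cdot \frac{1}{24} = \frac{1}{3}$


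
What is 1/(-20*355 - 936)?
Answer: -1/8036 ≈ -0.00012444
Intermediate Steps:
1/(-20*355 - 936) = 1/(-7100 - 936) = 1/(-8036) = -1/8036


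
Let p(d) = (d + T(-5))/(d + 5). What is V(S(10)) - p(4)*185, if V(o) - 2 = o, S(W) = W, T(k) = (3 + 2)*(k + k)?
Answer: 8618/9 ≈ 957.56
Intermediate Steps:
T(k) = 10*k (T(k) = 5*(2*k) = 10*k)
p(d) = (-50 + d)/(5 + d) (p(d) = (d + 10*(-5))/(d + 5) = (d - 50)/(5 + d) = (-50 + d)/(5 + d))
V(o) = 2 + o
V(S(10)) - p(4)*185 = (2 + 10) - (-50 + 4)/(5 + 4)*185 = 12 - -46/9*185 = 12 - (⅑)*(-46)*185 = 12 - (-46)*185/9 = 12 - 1*(-8510/9) = 12 + 8510/9 = 8618/9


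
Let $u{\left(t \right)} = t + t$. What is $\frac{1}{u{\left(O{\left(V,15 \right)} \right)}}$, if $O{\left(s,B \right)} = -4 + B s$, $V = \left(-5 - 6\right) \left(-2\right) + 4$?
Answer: $\frac{1}{772} \approx 0.0012953$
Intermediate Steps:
$V = 26$ ($V = \left(-5 - 6\right) \left(-2\right) + 4 = \left(-11\right) \left(-2\right) + 4 = 22 + 4 = 26$)
$u{\left(t \right)} = 2 t$
$\frac{1}{u{\left(O{\left(V,15 \right)} \right)}} = \frac{1}{2 \left(-4 + 15 \cdot 26\right)} = \frac{1}{2 \left(-4 + 390\right)} = \frac{1}{2 \cdot 386} = \frac{1}{772}$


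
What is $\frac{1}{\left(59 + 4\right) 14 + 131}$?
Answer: $\frac{1}{1013} \approx 0.00098717$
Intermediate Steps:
$\frac{1}{\left(59 + 4\right) 14 + 131} = \frac{1}{63 \cdot 14 + 131} = \frac{1}{882 + 131} = \frac{1}{1013}$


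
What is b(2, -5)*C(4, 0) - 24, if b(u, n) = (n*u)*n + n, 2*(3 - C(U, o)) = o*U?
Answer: 111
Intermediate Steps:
C(U, o) = 3 - U*o/2 (C(U, o) = 3 - o*U/2 = 3 - U*o/2)
b(u, n) = n + u*n² (b(u, n) = u*n² + n = n + u*n²)
b(2, -5)*C(4, 0) - 24 = (-5*(1 - 5*2))*(3 - ½*4*0) - 24 = (-5*(1 - 10))*(3 + 0) - 24 = -5*(-9)*3 - 24 = 45*3 - 24 = 135 - 24 = 111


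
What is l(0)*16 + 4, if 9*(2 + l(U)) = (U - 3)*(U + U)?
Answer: -28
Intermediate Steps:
l(U) = -2 + 2*U*(-3 + U)/9 (l(U) = -2 + ((U - 3)*(U + U))/9 = -2 + ((-3 + U)*(2*U))/9 = -2 + (2*U*(-3 + U))/9 = -2 + 2*U*(-3 + U)/9)
l(0)*16 + 4 = (-2 - 2/3*0 + (2/9)*0**2)*16 + 4 = (-2 + 0 + (2/9)*0)*16 + 4 = (-2 + 0 + 0)*16 + 4 = -2*16 + 4 = -32 + 4 = -28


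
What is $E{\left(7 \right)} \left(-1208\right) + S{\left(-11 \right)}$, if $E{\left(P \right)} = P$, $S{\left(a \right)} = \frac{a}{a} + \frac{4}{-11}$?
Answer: $- \frac{93009}{11} \approx -8455.4$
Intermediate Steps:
$S{\left(a \right)} = \frac{7}{11}$ ($S{\left(a \right)} = 1 + 4 \left(- \frac{1}{11}\right) = 1 - \frac{4}{11} = \frac{7}{11}$)
$E{\left(7 \right)} \left(-1208\right) + S{\left(-11 \right)} = 7 \left(-1208\right) + \frac{7}{11} = -8456 + \frac{7}{11} = - \frac{93009}{11}$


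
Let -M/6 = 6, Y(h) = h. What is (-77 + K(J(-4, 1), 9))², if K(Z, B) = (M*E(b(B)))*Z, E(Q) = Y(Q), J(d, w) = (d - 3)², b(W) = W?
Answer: 254498209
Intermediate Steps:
J(d, w) = (-3 + d)²
E(Q) = Q
M = -36 (M = -6*6 = -36)
K(Z, B) = -36*B*Z (K(Z, B) = (-36*B)*Z = -36*B*Z)
(-77 + K(J(-4, 1), 9))² = (-77 - 36*9*(-3 - 4)²)² = (-77 - 36*9*(-7)²)² = (-77 - 36*9*49)² = (-77 - 15876)² = (-15953)² = 254498209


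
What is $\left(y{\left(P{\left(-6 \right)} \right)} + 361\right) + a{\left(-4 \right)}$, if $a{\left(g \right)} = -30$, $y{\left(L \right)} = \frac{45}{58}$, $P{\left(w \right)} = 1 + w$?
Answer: $\frac{19243}{58} \approx 331.78$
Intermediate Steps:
$y{\left(L \right)} = \frac{45}{58}$ ($y{\left(L \right)} = 45 \cdot \frac{1}{58} = \frac{45}{58}$)
$\left(y{\left(P{\left(-6 \right)} \right)} + 361\right) + a{\left(-4 \right)} = \left(\frac{45}{58} + 361\right) - 30 = \frac{20983}{58} - 30 = \frac{19243}{58}$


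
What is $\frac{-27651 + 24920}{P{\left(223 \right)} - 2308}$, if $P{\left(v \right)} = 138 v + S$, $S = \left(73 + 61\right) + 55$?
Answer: $- \frac{2731}{28655} \approx -0.095306$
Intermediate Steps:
$S = 189$ ($S = 134 + 55 = 189$)
$P{\left(v \right)} = 189 + 138 v$ ($P{\left(v \right)} = 138 v + 189 = 189 + 138 v$)
$\frac{-27651 + 24920}{P{\left(223 \right)} - 2308} = \frac{-27651 + 24920}{\left(189 + 138 \cdot 223\right) - 2308} = - \frac{2731}{\left(189 + 30774\right) - 2308} = - \frac{2731}{30963 - 2308} = - \frac{2731}{28655}$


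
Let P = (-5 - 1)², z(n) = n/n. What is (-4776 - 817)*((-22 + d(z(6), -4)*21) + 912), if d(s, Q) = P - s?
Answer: -9088625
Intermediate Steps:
z(n) = 1
P = 36 (P = (-6)² = 36)
d(s, Q) = 36 - s
(-4776 - 817)*((-22 + d(z(6), -4)*21) + 912) = (-4776 - 817)*((-22 + (36 - 1*1)*21) + 912) = -5593*((-22 + (36 - 1)*21) + 912) = -5593*((-22 + 35*21) + 912) = -5593*((-22 + 735) + 912) = -5593*(713 + 912) = -5593*1625 = -9088625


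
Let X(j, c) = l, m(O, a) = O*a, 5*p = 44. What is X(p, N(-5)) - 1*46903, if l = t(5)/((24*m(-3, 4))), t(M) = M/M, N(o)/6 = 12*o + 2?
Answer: -13508065/288 ≈ -46903.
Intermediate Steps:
p = 44/5 (p = (⅕)*44 = 44/5 ≈ 8.8000)
N(o) = 12 + 72*o (N(o) = 6*(12*o + 2) = 6*(2 + 12*o) = 12 + 72*o)
t(M) = 1
l = -1/288 (l = 1/(24*(-3*4)) = 1/(24*(-12)) = 1/(-288) = 1*(-1/288) = -1/288 ≈ -0.0034722)
X(j, c) = -1/288
X(p, N(-5)) - 1*46903 = -1/288 - 1*46903 = -1/288 - 46903 = -13508065/288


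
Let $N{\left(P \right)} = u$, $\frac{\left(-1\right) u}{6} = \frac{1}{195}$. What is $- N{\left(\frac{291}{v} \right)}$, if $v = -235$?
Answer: $\frac{2}{65} \approx 0.030769$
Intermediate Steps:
$u = - \frac{2}{65}$ ($u = - \frac{6}{195} = \left(-6\right) \frac{1}{195} = - \frac{2}{65} \approx -0.030769$)
$N{\left(P \right)} = - \frac{2}{65}$
$- N{\left(\frac{291}{v} \right)} = \left(-1\right) \left(- \frac{2}{65}\right) = \frac{2}{65}$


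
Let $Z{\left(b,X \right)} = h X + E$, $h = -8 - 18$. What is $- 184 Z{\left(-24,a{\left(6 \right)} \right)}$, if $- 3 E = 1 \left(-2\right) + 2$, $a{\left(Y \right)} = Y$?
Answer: $28704$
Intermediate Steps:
$h = -26$ ($h = -8 - 18 = -26$)
$E = 0$ ($E = - \frac{1 \left(-2\right) + 2}{3} = - \frac{-2 + 2}{3} = \left(- \frac{1}{3}\right) 0 = 0$)
$Z{\left(b,X \right)} = - 26 X$ ($Z{\left(b,X \right)} = - 26 X + 0 = - 26 X$)
$- 184 Z{\left(-24,a{\left(6 \right)} \right)} = - 184 \left(\left(-26\right) 6\right) = \left(-184\right) \left(-156\right) = 28704$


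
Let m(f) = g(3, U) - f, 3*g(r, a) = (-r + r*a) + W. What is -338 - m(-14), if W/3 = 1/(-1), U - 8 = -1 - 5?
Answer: -352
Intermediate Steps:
U = 2 (U = 8 + (-1 - 5) = 8 - 6 = 2)
W = -3 (W = 3/(-1) = 3*(-1) = -3)
g(r, a) = -1 - r/3 + a*r/3 (g(r, a) = ((-r + r*a) - 3)/3 = ((-r + a*r) - 3)/3 = (-3 - r + a*r)/3 = -1 - r/3 + a*r/3)
m(f) = -f (m(f) = (-1 - ⅓*3 + (⅓)*2*3) - f = (-1 - 1 + 2) - f = 0 - f = -f)
-338 - m(-14) = -338 - (-1)*(-14) = -338 - 1*14 = -338 - 14 = -352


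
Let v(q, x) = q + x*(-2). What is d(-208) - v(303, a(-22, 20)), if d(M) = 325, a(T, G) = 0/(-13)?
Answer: 22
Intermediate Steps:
a(T, G) = 0 (a(T, G) = 0*(-1/13) = 0)
v(q, x) = q - 2*x
d(-208) - v(303, a(-22, 20)) = 325 - (303 - 2*0) = 325 - (303 + 0) = 325 - 1*303 = 325 - 303 = 22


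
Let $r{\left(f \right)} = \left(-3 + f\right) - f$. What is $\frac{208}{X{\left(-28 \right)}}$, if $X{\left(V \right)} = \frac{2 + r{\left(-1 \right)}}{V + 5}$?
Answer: $4784$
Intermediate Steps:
$r{\left(f \right)} = -3$
$X{\left(V \right)} = - \frac{1}{5 + V}$ ($X{\left(V \right)} = \frac{2 - 3}{V + 5} = - \frac{1}{5 + V}$)
$\frac{208}{X{\left(-28 \right)}} = \frac{208}{\left(-1\right) \frac{1}{5 - 28}} = \frac{208}{\left(-1\right) \frac{1}{-23}} = \frac{208}{\left(-1\right) \left(- \frac{1}{23}\right)} = 208 \frac{1}{\frac{1}{23}} = 208 \cdot 23 = 4784$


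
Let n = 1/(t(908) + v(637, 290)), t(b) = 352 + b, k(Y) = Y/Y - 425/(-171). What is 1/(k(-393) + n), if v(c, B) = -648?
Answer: 11628/40547 ≈ 0.28678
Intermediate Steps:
k(Y) = 596/171 (k(Y) = 1 - 425*(-1/171) = 1 + 425/171 = 596/171)
n = 1/612 (n = 1/((352 + 908) - 648) = 1/(1260 - 648) = 1/612 ≈ 0.0016340)
1/(k(-393) + n) = 1/(596/171 + 1/612) = 1/(40547/11628) = 11628/40547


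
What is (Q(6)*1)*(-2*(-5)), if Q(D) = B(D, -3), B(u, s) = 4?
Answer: 40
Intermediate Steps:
Q(D) = 4
(Q(6)*1)*(-2*(-5)) = (4*1)*(-2*(-5)) = 4*10 = 40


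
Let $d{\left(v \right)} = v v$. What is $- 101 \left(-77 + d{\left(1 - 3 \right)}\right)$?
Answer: $7373$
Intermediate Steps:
$d{\left(v \right)} = v^{2}$
$- 101 \left(-77 + d{\left(1 - 3 \right)}\right) = - 101 \left(-77 + \left(1 - 3\right)^{2}\right) = - 101 \left(-77 + \left(-2\right)^{2}\right) = - 101 \left(-77 + 4\right) = \left(-101\right) \left(-73\right) = 7373$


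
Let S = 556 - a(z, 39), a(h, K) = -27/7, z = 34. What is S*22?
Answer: 86218/7 ≈ 12317.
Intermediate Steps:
a(h, K) = -27/7 (a(h, K) = -27*⅐ = -27/7)
S = 3919/7 (S = 556 - 1*(-27/7) = 556 + 27/7 = 3919/7 ≈ 559.86)
S*22 = (3919/7)*22 = 86218/7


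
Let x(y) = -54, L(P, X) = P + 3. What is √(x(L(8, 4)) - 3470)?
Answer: 2*I*√881 ≈ 59.363*I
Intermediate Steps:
L(P, X) = 3 + P
√(x(L(8, 4)) - 3470) = √(-54 - 3470) = √(-3524) = 2*I*√881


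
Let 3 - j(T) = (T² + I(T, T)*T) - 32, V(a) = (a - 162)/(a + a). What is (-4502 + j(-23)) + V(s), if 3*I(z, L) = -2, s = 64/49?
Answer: -973987/192 ≈ -5072.9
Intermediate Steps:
s = 64/49 (s = 64*(1/49) = 64/49 ≈ 1.3061)
I(z, L) = -⅔ (I(z, L) = (⅓)*(-2) = -⅔)
V(a) = (-162 + a)/(2*a) (V(a) = (-162 + a)/((2*a)) = (-162 + a)*(1/(2*a)) = (-162 + a)/(2*a))
j(T) = 35 - T² + 2*T/3 (j(T) = 3 - ((T² - 2*T/3) - 32) = 3 - (-32 + T² - 2*T/3) = 3 + (32 - T² + 2*T/3) = 35 - T² + 2*T/3)
(-4502 + j(-23)) + V(s) = (-4502 + (35 - 1*(-23)² + (⅔)*(-23))) + (-162 + 64/49)/(2*(64/49)) = (-4502 + (35 - 1*529 - 46/3)) + (½)*(49/64)*(-7874/49) = (-4502 + (35 - 529 - 46/3)) - 3937/64 = (-4502 - 1528/3) - 3937/64 = -15034/3 - 3937/64 = -973987/192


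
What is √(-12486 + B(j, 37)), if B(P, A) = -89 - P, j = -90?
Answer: I*√12485 ≈ 111.74*I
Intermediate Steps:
√(-12486 + B(j, 37)) = √(-12486 + (-89 - 1*(-90))) = √(-12486 + (-89 + 90)) = √(-12486 + 1) = √(-12485) = I*√12485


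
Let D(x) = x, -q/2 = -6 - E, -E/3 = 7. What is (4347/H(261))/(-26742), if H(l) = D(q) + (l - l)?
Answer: 483/89140 ≈ 0.0054184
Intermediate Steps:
E = -21 (E = -3*7 = -21)
q = -30 (q = -2*(-6 - 1*(-21)) = -2*(-6 + 21) = -2*15 = -30)
H(l) = -30 (H(l) = -30 + (l - l) = -30 + 0 = -30)
(4347/H(261))/(-26742) = (4347/(-30))/(-26742) = (4347*(-1/30))*(-1/26742) = -1449/10*(-1/26742) = 483/89140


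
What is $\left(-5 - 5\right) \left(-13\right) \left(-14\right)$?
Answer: $-1820$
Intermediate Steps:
$\left(-5 - 5\right) \left(-13\right) \left(-14\right) = \left(-10\right) \left(-13\right) \left(-14\right) = 130 \left(-14\right) = -1820$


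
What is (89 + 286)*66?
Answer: 24750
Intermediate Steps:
(89 + 286)*66 = 375*66 = 24750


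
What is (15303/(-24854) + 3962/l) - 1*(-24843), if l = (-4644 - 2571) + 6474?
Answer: 457419099131/18416814 ≈ 24837.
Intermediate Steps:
l = -741 (l = -7215 + 6474 = -741)
(15303/(-24854) + 3962/l) - 1*(-24843) = (15303/(-24854) + 3962/(-741)) - 1*(-24843) = (15303*(-1/24854) + 3962*(-1/741)) + 24843 = (-15303/24854 - 3962/741) + 24843 = -109811071/18416814 + 24843 = 457419099131/18416814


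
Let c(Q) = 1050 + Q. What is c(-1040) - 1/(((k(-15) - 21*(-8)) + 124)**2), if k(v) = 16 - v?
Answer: 1043289/104329 ≈ 10.000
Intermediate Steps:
c(-1040) - 1/(((k(-15) - 21*(-8)) + 124)**2) = (1050 - 1040) - 1/((((16 - 1*(-15)) - 21*(-8)) + 124)**2) = 10 - 1/((((16 + 15) - 1*(-168)) + 124)**2) = 10 - 1/(((31 + 168) + 124)**2) = 10 - 1/((199 + 124)**2) = 10 - 1/(323**2) = 10 - 1/104329 = 1043289/104329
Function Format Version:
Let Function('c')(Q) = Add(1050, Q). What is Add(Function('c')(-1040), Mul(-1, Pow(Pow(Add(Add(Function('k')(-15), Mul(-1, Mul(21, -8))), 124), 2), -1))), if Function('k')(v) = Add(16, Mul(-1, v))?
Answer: Rational(1043289, 104329) ≈ 10.000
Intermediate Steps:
Add(Function('c')(-1040), Mul(-1, Pow(Pow(Add(Add(Function('k')(-15), Mul(-1, Mul(21, -8))), 124), 2), -1))) = Add(Add(1050, -1040), Mul(-1, Pow(Pow(Add(Add(Add(16, Mul(-1, -15)), Mul(-1, Mul(21, -8))), 124), 2), -1))) = Add(10, Mul(-1, Pow(Pow(Add(Add(Add(16, 15), Mul(-1, -168)), 124), 2), -1))) = Add(10, Mul(-1, Pow(Pow(Add(Add(31, 168), 124), 2), -1))) = Add(10, Mul(-1, Pow(Pow(Add(199, 124), 2), -1))) = Add(10, Mul(-1, Pow(Pow(323, 2), -1))) = Add(10, Mul(-1, Pow(104329, -1))) = Add(10, Mul(-1, Rational(1, 104329))) = Add(10, Rational(-1, 104329)) = Rational(1043289, 104329)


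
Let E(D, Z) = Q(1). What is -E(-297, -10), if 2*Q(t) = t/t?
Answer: -½ ≈ -0.50000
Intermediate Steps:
Q(t) = ½ (Q(t) = (t/t)/2 = (½)*1 = ½)
E(D, Z) = ½
-E(-297, -10) = -1*½ = -½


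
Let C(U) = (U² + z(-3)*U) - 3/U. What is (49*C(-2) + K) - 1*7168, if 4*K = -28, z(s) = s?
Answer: -13223/2 ≈ -6611.5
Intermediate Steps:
K = -7 (K = (¼)*(-28) = -7)
C(U) = U² - 3*U - 3/U (C(U) = (U² - 3*U) - 3/U = U² - 3*U - 3/U)
(49*C(-2) + K) - 1*7168 = (49*((-3 + (-2)²*(-3 - 2))/(-2)) - 7) - 1*7168 = (49*(-(-3 + 4*(-5))/2) - 7) - 7168 = (49*(-(-3 - 20)/2) - 7) - 7168 = (49*(-½*(-23)) - 7) - 7168 = (49*(23/2) - 7) - 7168 = (1127/2 - 7) - 7168 = 1113/2 - 7168 = -13223/2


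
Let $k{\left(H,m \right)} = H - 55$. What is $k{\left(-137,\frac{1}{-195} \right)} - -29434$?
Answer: $29242$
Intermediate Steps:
$k{\left(H,m \right)} = -55 + H$ ($k{\left(H,m \right)} = H - 55 = -55 + H$)
$k{\left(-137,\frac{1}{-195} \right)} - -29434 = \left(-55 - 137\right) - -29434 = -192 + 29434 = 29242$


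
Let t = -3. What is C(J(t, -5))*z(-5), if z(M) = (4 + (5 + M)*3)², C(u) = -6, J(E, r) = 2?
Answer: -96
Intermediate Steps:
z(M) = (19 + 3*M)² (z(M) = (4 + (15 + 3*M))² = (19 + 3*M)²)
C(J(t, -5))*z(-5) = -6*(19 + 3*(-5))² = -6*(19 - 15)² = -6*4² = -6*16 = -96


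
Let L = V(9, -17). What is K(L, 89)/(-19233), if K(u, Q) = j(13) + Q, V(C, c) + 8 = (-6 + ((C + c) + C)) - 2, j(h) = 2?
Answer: -91/19233 ≈ -0.0047315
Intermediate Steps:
V(C, c) = -16 + c + 2*C (V(C, c) = -8 + ((-6 + ((C + c) + C)) - 2) = -8 + ((-6 + (c + 2*C)) - 2) = -8 + ((-6 + c + 2*C) - 2) = -8 + (-8 + c + 2*C) = -16 + c + 2*C)
L = -15 (L = -16 - 17 + 2*9 = -16 - 17 + 18 = -15)
K(u, Q) = 2 + Q
K(L, 89)/(-19233) = (2 + 89)/(-19233) = 91*(-1/19233) = -91/19233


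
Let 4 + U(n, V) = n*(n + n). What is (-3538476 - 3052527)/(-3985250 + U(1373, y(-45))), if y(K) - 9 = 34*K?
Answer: 6591003/214996 ≈ 30.656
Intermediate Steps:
y(K) = 9 + 34*K
U(n, V) = -4 + 2*n**2 (U(n, V) = -4 + n*(n + n) = -4 + n*(2*n) = -4 + 2*n**2)
(-3538476 - 3052527)/(-3985250 + U(1373, y(-45))) = (-3538476 - 3052527)/(-3985250 + (-4 + 2*1373**2)) = -6591003/(-3985250 + (-4 + 2*1885129)) = -6591003/(-3985250 + (-4 + 3770258)) = -6591003/(-3985250 + 3770254) = -6591003/(-214996) = -6591003*(-1/214996) = 6591003/214996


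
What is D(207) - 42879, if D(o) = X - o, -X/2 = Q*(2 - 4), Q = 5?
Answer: -43066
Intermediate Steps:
X = 20 (X = -10*(2 - 4) = -10*(-2) = -2*(-10) = 20)
D(o) = 20 - o
D(207) - 42879 = (20 - 1*207) - 42879 = (20 - 207) - 42879 = -187 - 42879 = -43066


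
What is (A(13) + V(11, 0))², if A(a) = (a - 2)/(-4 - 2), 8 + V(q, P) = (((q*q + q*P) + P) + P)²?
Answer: 7706557369/36 ≈ 2.1407e+8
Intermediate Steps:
V(q, P) = -8 + (q² + 2*P + P*q)² (V(q, P) = -8 + (((q*q + q*P) + P) + P)² = -8 + (((q² + P*q) + P) + P)² = -8 + ((P + q² + P*q) + P)² = -8 + (q² + 2*P + P*q)²)
A(a) = ⅓ - a/6 (A(a) = (-2 + a)/(-6) = (-2 + a)*(-⅙) = ⅓ - a/6)
(A(13) + V(11, 0))² = ((⅓ - ⅙*13) + (-8 + (11² + 2*0 + 0*11)²))² = ((⅓ - 13/6) + (-8 + (121 + 0 + 0)²))² = (-11/6 + (-8 + 121²))² = (-11/6 + (-8 + 14641))² = (-11/6 + 14633)² = (87787/6)² = 7706557369/36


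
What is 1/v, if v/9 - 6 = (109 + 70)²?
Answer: 1/288423 ≈ 3.4671e-6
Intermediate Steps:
v = 288423 (v = 54 + 9*(109 + 70)² = 54 + 9*179² = 54 + 9*32041 = 54 + 288369 = 288423)
1/v = 1/288423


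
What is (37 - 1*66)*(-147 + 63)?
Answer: 2436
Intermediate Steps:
(37 - 1*66)*(-147 + 63) = (37 - 66)*(-84) = -29*(-84) = 2436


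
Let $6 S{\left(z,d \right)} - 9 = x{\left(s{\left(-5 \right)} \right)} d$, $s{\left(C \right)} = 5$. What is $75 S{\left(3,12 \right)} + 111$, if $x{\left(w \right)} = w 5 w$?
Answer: $\frac{37947}{2} \approx 18974.0$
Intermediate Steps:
$x{\left(w \right)} = 5 w^{2}$ ($x{\left(w \right)} = 5 w w = 5 w^{2}$)
$S{\left(z,d \right)} = \frac{3}{2} + \frac{125 d}{6}$ ($S{\left(z,d \right)} = \frac{3}{2} + \frac{5 \cdot 5^{2} d}{6} = \frac{3}{2} + \frac{5 \cdot 25 d}{6} = \frac{3}{2} + \frac{125 d}{6}$)
$75 S{\left(3,12 \right)} + 111 = 75 \left(\frac{3}{2} + \frac{125}{6} \cdot 12\right) + 111 = 75 \left(\frac{3}{2} + 250\right) + 111 = 75 \cdot \frac{503}{2} + 111 = \frac{37725}{2} + 111 = \frac{37947}{2}$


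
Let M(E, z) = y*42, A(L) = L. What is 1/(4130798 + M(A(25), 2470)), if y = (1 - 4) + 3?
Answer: 1/4130798 ≈ 2.4208e-7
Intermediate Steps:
y = 0 (y = -3 + 3 = 0)
M(E, z) = 0 (M(E, z) = 0*42 = 0)
1/(4130798 + M(A(25), 2470)) = 1/(4130798 + 0) = 1/4130798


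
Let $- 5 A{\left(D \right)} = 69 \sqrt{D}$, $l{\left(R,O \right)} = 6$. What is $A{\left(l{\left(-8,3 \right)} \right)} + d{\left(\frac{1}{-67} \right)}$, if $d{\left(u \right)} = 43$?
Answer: $43 - \frac{69 \sqrt{6}}{5} \approx 9.197$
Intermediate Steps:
$A{\left(D \right)} = - \frac{69 \sqrt{D}}{5}$
$A{\left(l{\left(-8,3 \right)} \right)} + d{\left(\frac{1}{-67} \right)} = - \frac{69 \sqrt{6}}{5} + 43 = 43 - \frac{69 \sqrt{6}}{5}$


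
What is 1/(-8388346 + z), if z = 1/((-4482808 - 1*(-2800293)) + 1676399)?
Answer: -6116/51303124137 ≈ -1.1921e-7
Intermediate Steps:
z = -1/6116 (z = 1/((-4482808 + 2800293) + 1676399) = 1/(-1682515 + 1676399) = 1/(-6116) = -1/6116 ≈ -0.00016351)
1/(-8388346 + z) = 1/(-8388346 - 1/6116) = 1/(-51303124137/6116) = -6116/51303124137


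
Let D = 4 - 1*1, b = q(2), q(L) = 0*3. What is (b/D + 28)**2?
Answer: 784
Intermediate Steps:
q(L) = 0
b = 0
D = 3 (D = 4 - 1 = 3)
(b/D + 28)**2 = (0/3 + 28)**2 = (0*(1/3) + 28)**2 = (0 + 28)**2 = 28**2 = 784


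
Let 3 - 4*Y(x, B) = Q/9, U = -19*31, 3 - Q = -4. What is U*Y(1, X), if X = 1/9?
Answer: -2945/9 ≈ -327.22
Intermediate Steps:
Q = 7 (Q = 3 - 1*(-4) = 3 + 4 = 7)
U = -589
X = ⅑ ≈ 0.11111
Y(x, B) = 5/9 (Y(x, B) = ¾ - 7/(4*9) = ¾ - ¼*7/9 = ¾ - 7/36 = 5/9)
U*Y(1, X) = -589*5/9 = -2945/9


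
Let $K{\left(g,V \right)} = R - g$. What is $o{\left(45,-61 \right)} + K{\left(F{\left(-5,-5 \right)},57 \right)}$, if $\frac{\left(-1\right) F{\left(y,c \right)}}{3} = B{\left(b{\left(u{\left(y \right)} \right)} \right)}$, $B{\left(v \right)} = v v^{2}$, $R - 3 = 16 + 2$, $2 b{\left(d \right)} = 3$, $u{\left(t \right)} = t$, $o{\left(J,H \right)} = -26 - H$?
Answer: $\frac{529}{8} \approx 66.125$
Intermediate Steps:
$b{\left(d \right)} = \frac{3}{2}$ ($b{\left(d \right)} = \frac{1}{2} \cdot 3 = \frac{3}{2}$)
$R = 21$ ($R = 3 + \left(16 + 2\right) = 3 + 18 = 21$)
$B{\left(v \right)} = v^{3}$
$F{\left(y,c \right)} = - \frac{81}{8}$ ($F{\left(y,c \right)} = - 3 \left(\frac{3}{2}\right)^{3} = \left(-3\right) \frac{27}{8} = - \frac{81}{8}$)
$K{\left(g,V \right)} = 21 - g$
$o{\left(45,-61 \right)} + K{\left(F{\left(-5,-5 \right)},57 \right)} = \left(-26 - -61\right) + \left(21 - - \frac{81}{8}\right) = \left(-26 + 61\right) + \left(21 + \frac{81}{8}\right) = 35 + \frac{249}{8} = \frac{529}{8}$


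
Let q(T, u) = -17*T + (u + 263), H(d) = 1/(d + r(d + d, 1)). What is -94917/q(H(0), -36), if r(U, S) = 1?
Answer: -31639/70 ≈ -451.99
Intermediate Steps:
H(d) = 1/(1 + d) (H(d) = 1/(d + 1) = 1/(1 + d))
q(T, u) = 263 + u - 17*T (q(T, u) = -17*T + (263 + u) = 263 + u - 17*T)
-94917/q(H(0), -36) = -94917/(263 - 36 - 17/(1 + 0)) = -94917/(263 - 36 - 17/1) = -94917/(263 - 36 - 17*1) = -94917/(263 - 36 - 17) = -94917/210 = -94917*1/210 = -31639/70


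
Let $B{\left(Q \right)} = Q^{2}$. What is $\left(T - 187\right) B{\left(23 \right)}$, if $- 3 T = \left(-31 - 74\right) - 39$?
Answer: $-73531$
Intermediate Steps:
$T = 48$ ($T = - \frac{\left(-31 - 74\right) - 39}{3} = - \frac{-105 - 39}{3} = \left(- \frac{1}{3}\right) \left(-144\right) = 48$)
$\left(T - 187\right) B{\left(23 \right)} = \left(48 - 187\right) 23^{2} = \left(-139\right) 529 = -73531$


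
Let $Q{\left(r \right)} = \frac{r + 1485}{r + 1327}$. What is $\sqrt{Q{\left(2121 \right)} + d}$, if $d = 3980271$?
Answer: $\frac{3 \sqrt{328613029113}}{862} \approx 1995.1$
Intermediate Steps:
$Q{\left(r \right)} = \frac{1485 + r}{1327 + r}$
$\sqrt{Q{\left(2121 \right)} + d} = \sqrt{\frac{1485 + 2121}{1327 + 2121} + 3980271} = \sqrt{\frac{1}{3448} \cdot 3606 + 3980271} = \sqrt{\frac{1803}{1724} + 3980271} = \sqrt{\frac{6861989007}{1724}} = \frac{3 \sqrt{328613029113}}{862}$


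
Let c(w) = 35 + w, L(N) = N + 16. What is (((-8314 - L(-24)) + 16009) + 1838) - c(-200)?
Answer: 9706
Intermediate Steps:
L(N) = 16 + N
(((-8314 - L(-24)) + 16009) + 1838) - c(-200) = (((-8314 - (16 - 24)) + 16009) + 1838) - (35 - 200) = (((-8314 - 1*(-8)) + 16009) + 1838) - 1*(-165) = (((-8314 + 8) + 16009) + 1838) + 165 = ((-8306 + 16009) + 1838) + 165 = (7703 + 1838) + 165 = 9541 + 165 = 9706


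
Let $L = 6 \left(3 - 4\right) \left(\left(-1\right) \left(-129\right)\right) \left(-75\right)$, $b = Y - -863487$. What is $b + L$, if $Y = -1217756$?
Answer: $-296219$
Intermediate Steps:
$b = -354269$ ($b = -1217756 - -863487 = -1217756 + 863487 = -354269$)
$L = 58050$ ($L = 6 \left(-1\right) 129 \left(-75\right) = \left(-6\right) 129 \left(-75\right) = \left(-774\right) \left(-75\right) = 58050$)
$b + L = -354269 + 58050 = -296219$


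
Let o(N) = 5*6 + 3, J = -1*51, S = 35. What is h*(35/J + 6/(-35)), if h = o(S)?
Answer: -16841/595 ≈ -28.304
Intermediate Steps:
J = -51
o(N) = 33 (o(N) = 30 + 3 = 33)
h = 33
h*(35/J + 6/(-35)) = 33*(35/(-51) + 6/(-35)) = 33*(35*(-1/51) + 6*(-1/35)) = 33*(-35/51 - 6/35) = 33*(-1531/1785) = -16841/595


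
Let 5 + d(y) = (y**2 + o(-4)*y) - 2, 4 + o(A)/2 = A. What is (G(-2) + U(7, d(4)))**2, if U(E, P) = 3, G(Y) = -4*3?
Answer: 81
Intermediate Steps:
o(A) = -8 + 2*A
G(Y) = -12
d(y) = -7 + y**2 - 16*y (d(y) = -5 + ((y**2 + (-8 + 2*(-4))*y) - 2) = -5 + ((y**2 + (-8 - 8)*y) - 2) = -5 + ((y**2 - 16*y) - 2) = -5 + (-2 + y**2 - 16*y) = -7 + y**2 - 16*y)
(G(-2) + U(7, d(4)))**2 = (-12 + 3)**2 = (-9)**2 = 81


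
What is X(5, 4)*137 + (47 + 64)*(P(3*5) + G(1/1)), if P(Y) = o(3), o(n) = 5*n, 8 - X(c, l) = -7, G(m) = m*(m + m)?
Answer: 3942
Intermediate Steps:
G(m) = 2*m² (G(m) = m*(2*m) = 2*m²)
X(c, l) = 15 (X(c, l) = 8 - 1*(-7) = 8 + 7 = 15)
P(Y) = 15 (P(Y) = 5*3 = 15)
X(5, 4)*137 + (47 + 64)*(P(3*5) + G(1/1)) = 15*137 + (47 + 64)*(15 + 2*(1/1)²) = 2055 + 111*(15 + 2*1²) = 2055 + 111*(15 + 2*1) = 2055 + 111*(15 + 2) = 2055 + 111*17 = 2055 + 1887 = 3942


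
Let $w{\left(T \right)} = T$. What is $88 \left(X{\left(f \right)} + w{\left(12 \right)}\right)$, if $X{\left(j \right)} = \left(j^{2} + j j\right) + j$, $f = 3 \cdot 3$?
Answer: $16104$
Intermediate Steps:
$f = 9$
$X{\left(j \right)} = j + 2 j^{2}$ ($X{\left(j \right)} = \left(j^{2} + j^{2}\right) + j = 2 j^{2} + j = j + 2 j^{2}$)
$88 \left(X{\left(f \right)} + w{\left(12 \right)}\right) = 88 \left(9 \left(1 + 2 \cdot 9\right) + 12\right) = 88 \left(9 \left(1 + 18\right) + 12\right) = 88 \left(9 \cdot 19 + 12\right) = 88 \left(171 + 12\right) = 88 \cdot 183 = 16104$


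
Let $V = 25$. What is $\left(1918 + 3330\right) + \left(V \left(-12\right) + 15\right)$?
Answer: $4963$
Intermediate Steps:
$\left(1918 + 3330\right) + \left(V \left(-12\right) + 15\right) = \left(1918 + 3330\right) + \left(25 \left(-12\right) + 15\right) = 5248 + \left(-300 + 15\right) = 5248 - 285 = 4963$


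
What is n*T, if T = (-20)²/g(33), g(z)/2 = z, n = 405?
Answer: 27000/11 ≈ 2454.5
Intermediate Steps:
g(z) = 2*z
T = 200/33 (T = (-20)²/((2*33)) = 400/66 = 400*(1/66) = 200/33 ≈ 6.0606)
n*T = 405*(200/33) = 27000/11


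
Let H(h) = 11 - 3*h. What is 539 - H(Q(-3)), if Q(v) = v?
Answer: 519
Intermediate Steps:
539 - H(Q(-3)) = 539 - (11 - 3*(-3)) = 539 - (11 + 9) = 539 - 1*20 = 539 - 20 = 519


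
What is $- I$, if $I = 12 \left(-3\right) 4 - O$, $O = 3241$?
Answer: $3385$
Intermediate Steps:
$I = -3385$ ($I = 12 \left(-3\right) 4 - 3241 = \left(-36\right) 4 - 3241 = -144 - 3241 = -3385$)
$- I = \left(-1\right) \left(-3385\right) = 3385$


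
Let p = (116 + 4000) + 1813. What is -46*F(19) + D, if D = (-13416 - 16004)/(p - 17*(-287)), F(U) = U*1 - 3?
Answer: -1996027/2702 ≈ -738.72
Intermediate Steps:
F(U) = -3 + U (F(U) = U - 3 = -3 + U)
p = 5929 (p = 4116 + 1813 = 5929)
D = -7355/2702 (D = (-13416 - 16004)/(5929 - 17*(-287)) = -29420/(5929 + 4879) = -29420/10808 = -29420*1/10808 = -7355/2702 ≈ -2.7221)
-46*F(19) + D = -46*(-3 + 19) - 7355/2702 = -46*16 - 7355/2702 = -736 - 7355/2702 = -1996027/2702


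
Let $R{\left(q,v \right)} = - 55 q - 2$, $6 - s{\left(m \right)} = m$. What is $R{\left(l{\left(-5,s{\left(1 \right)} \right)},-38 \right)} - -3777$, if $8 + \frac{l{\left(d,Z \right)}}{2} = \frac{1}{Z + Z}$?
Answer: $4644$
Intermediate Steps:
$s{\left(m \right)} = 6 - m$
$l{\left(d,Z \right)} = -16 + \frac{1}{Z}$ ($l{\left(d,Z \right)} = -16 + \frac{2}{Z + Z} = -16 + \frac{2}{2 Z} = -16 + 2 \frac{1}{2 Z} = -16 + \frac{1}{Z}$)
$R{\left(q,v \right)} = -2 - 55 q$
$R{\left(l{\left(-5,s{\left(1 \right)} \right)},-38 \right)} - -3777 = \left(-2 - 55 \left(-16 + \frac{1}{6 - 1}\right)\right) - -3777 = \left(-2 - 55 \left(-16 + \frac{1}{6 - 1}\right)\right) + 3777 = \left(-2 - 55 \left(-16 + \frac{1}{5}\right)\right) + 3777 = \left(-2 - -869\right) + 3777 = \left(-2 + 869\right) + 3777 = 867 + 3777 = 4644$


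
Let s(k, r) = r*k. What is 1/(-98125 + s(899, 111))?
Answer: 1/1664 ≈ 0.00060096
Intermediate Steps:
s(k, r) = k*r
1/(-98125 + s(899, 111)) = 1/(-98125 + 899*111) = 1/(-98125 + 99789) = 1/1664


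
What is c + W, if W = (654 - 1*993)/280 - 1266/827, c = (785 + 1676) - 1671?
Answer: 182297567/231560 ≈ 787.26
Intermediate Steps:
c = 790 (c = 2461 - 1671 = 790)
W = -634833/231560 (W = (654 - 993)*(1/280) - 1266*1/827 = -339*1/280 - 1266/827 = -339/280 - 1266/827 = -634833/231560 ≈ -2.7415)
c + W = 790 - 634833/231560 = 182297567/231560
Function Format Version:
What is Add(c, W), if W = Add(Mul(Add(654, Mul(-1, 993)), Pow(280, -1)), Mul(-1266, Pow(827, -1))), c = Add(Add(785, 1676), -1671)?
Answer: Rational(182297567, 231560) ≈ 787.26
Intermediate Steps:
c = 790 (c = Add(2461, -1671) = 790)
W = Rational(-634833, 231560) (W = Add(Mul(Add(654, -993), Rational(1, 280)), Mul(-1266, Rational(1, 827))) = Add(Mul(-339, Rational(1, 280)), Rational(-1266, 827)) = Add(Rational(-339, 280), Rational(-1266, 827)) = Rational(-634833, 231560) ≈ -2.7415)
Add(c, W) = Add(790, Rational(-634833, 231560)) = Rational(182297567, 231560)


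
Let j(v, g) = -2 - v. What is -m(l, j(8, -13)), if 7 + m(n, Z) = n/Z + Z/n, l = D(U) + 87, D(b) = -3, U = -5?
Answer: 3259/210 ≈ 15.519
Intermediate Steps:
l = 84 (l = -3 + 87 = 84)
m(n, Z) = -7 + Z/n + n/Z (m(n, Z) = -7 + (n/Z + Z/n) = -7 + (Z/n + n/Z) = -7 + Z/n + n/Z)
-m(l, j(8, -13)) = -(-7 + (-2 - 1*8)/84 + 84/(-2 - 1*8)) = -(-7 + (-2 - 8)*(1/84) + 84/(-2 - 8)) = -(-7 - 10*1/84 + 84/(-10)) = -(-7 - 5/42 + 84*(-⅒)) = -(-7 - 5/42 - 42/5) = -1*(-3259/210) = 3259/210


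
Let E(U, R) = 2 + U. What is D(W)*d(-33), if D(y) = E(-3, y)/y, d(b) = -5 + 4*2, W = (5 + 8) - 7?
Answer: -1/2 ≈ -0.50000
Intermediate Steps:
W = 6 (W = 13 - 7 = 6)
d(b) = 3 (d(b) = -5 + 8 = 3)
D(y) = -1/y (D(y) = (2 - 3)/y = -1/y)
D(W)*d(-33) = -1/6*3 = -1/2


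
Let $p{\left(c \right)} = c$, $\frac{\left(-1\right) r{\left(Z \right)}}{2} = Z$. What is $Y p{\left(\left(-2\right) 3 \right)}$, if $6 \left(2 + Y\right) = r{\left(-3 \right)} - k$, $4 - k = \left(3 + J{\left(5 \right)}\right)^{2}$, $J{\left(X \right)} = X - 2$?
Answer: $-26$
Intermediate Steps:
$J{\left(X \right)} = -2 + X$
$r{\left(Z \right)} = - 2 Z$
$k = -32$ ($k = 4 - \left(3 + \left(-2 + 5\right)\right)^{2} = 4 - \left(3 + 3\right)^{2} = 4 - 6^{2} = 4 - 36 = -32$)
$Y = \frac{13}{3}$ ($Y = -2 + \frac{\left(-2\right) \left(-3\right) - -32}{6} = -2 + \frac{6 + 32}{6} = -2 + \frac{1}{6} \cdot 38 = -2 + \frac{19}{3} = \frac{13}{3} \approx 4.3333$)
$Y p{\left(\left(-2\right) 3 \right)} = \frac{13 \left(\left(-2\right) 3\right)}{3} = \frac{13}{3} \left(-6\right) = -26$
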